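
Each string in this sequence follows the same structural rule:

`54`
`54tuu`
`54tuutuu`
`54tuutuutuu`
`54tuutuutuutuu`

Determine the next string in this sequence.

54tuutuutuutuutuu

Every step adds tuu to the end: s(k+1) = s(k)·tuu.
So the next term is 54tuutuutuutuu·tuu.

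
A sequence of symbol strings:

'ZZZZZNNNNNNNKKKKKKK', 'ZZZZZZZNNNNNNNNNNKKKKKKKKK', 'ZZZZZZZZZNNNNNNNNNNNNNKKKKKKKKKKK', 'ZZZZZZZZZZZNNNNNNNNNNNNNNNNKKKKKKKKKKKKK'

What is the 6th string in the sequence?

ZZZZZZZZZZZZZZZNNNNNNNNNNNNNNNNNNNNNNKKKKKKKKKKKKKKKKK

Reading off run lengths: Z runs 5, 7, 9, 11; N runs 7, 10, 13, 16; K runs 7, 9, 11, 13 — each is linear in n, where the shown terms are n = 2, 3, 4, 5.
At n = 7 the blocks have lengths 15, 22, 17.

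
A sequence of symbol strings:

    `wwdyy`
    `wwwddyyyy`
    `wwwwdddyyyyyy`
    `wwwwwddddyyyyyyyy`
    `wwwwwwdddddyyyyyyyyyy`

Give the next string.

Each string has the form w^{n+1} d^{n} y^{2n} (n = 1, 2, …).
At n = 6 the blocks have lengths 7, 6, 12.

wwwwwwwddddddyyyyyyyyyyyy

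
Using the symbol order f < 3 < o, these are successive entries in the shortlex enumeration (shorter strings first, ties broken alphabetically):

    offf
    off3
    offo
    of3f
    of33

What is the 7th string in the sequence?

Advancing 2 positions from of33 through of33 → of3o reaches term 7.

ofof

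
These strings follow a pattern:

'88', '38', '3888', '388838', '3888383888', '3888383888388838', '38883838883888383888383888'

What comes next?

388838388838883838883838883888383888388838

This is a Fibonacci-style word recurrence s(k) = s(k−1)·s(k−2): e.g. 38·88 = 3888.
The next term joins 38883838883888383888383888 and 3888383888388838.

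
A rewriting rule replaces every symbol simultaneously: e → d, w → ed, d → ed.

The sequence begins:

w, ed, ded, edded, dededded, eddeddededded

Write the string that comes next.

dededdededdeddededded

φ(eddeddededded) expands symbol-by-symbol to d ed ed d ed ed d ed d ed ed d ed; joining the 13 pieces gives the next term.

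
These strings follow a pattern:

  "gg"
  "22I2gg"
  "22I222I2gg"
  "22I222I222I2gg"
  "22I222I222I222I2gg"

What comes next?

Each term is the previous one with 22I2 prepended.
Applying this once more to 22I222I222I222I2gg:

22I222I222I222I222I2gg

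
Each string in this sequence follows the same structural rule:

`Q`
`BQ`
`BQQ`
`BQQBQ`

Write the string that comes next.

BQQBQBQQ

From term 3 onward, concatenate the last term with the second-to-last: BQ·Q = BQQ, BQQ·BQ = BQQBQ, …
So term 5 is BQQBQ·BQQ.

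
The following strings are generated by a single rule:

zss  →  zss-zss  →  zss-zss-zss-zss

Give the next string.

Every step duplicates the string with '-' between the halves.
So the next term is two copies of zss-zss-zss-zss with '-' between the halves.

zss-zss-zss-zss-zss-zss-zss-zss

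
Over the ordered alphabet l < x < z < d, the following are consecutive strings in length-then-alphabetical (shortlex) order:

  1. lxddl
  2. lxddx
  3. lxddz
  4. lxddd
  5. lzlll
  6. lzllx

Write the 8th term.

Advancing 2 positions from lzllx through lzllx → lzllz reaches term 8.

lzlld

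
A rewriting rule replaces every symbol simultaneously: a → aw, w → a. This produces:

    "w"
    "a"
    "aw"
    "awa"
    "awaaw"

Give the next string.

awaawawa

Expanding awaaw: a→aw, w→a, a→aw, a→aw, w→a. Concatenated: aw a aw aw a.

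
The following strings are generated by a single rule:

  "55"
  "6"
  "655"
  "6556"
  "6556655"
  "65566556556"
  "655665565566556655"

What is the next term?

From term 3 onward, concatenate the last term with the second-to-last: 6·55 = 655, 655·6 = 6556, …
Continuing: 655665565566556655 · 65566556556 gives term 8.

65566556556655665565566556556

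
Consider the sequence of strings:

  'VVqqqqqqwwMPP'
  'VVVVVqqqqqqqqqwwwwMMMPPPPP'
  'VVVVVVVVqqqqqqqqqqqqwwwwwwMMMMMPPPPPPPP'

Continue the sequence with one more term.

Term n consists of 3n-1 V's, followed by 3n+3 q's, followed by 2n w's, followed by 2n-1 M's, followed by 3n-1 P's (n = 1, 2, …).
For the next term, n = 4, so the run lengths are 11, 15, 8, 7, 11.

VVVVVVVVVVVqqqqqqqqqqqqqqqwwwwwwwwMMMMMMMPPPPPPPPPPP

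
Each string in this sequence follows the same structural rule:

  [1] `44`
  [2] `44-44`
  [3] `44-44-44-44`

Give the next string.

s(k+1) = s(k)·-·s(k) — each term doubles the last with '-' between the halves.
One more doubling of 44-44-44-44 gives the answer.

44-44-44-44-44-44-44-44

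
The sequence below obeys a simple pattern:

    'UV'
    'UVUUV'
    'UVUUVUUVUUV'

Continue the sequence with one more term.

Every step duplicates the string with 'U' between the halves.
One more doubling of UVUUVUUVUUV gives the answer.

UVUUVUUVUUVUUVUUVUUVUUV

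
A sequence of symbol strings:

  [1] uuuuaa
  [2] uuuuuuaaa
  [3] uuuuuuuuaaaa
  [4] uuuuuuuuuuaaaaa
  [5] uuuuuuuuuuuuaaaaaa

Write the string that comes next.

Each string has the form u^{2n} a^{n}, where the shown terms are n = 2, 3, 4, 5, 6.
Setting n = 7 gives 14, 7 characters in each block.

uuuuuuuuuuuuuuaaaaaaa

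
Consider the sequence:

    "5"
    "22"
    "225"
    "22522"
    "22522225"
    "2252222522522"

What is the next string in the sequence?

225222252252222522225

From term 3 onward, concatenate the last term with the second-to-last: 22·5 = 225, 225·22 = 22522, …
Continuing: 2252222522522 · 22522225 gives term 7.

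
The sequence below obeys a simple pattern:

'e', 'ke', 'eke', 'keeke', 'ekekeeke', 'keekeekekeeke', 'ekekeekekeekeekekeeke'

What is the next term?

keekeekekeekeekekeekekeekeekekeeke

From term 3 onward, concatenate the second-to-last term with the last: e·ke = eke, ke·eke = keeke, …
Continuing: keekeekekeeke · ekekeekekeekeekekeeke gives term 8.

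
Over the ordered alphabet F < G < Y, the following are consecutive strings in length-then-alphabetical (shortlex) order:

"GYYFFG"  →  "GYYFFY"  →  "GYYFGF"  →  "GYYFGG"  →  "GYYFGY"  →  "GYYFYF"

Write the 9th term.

GYYGFF

Continuing the enumeration 3 steps past GYYFYF: GYYFYF → GYYFYG → GYYFYY → (answer).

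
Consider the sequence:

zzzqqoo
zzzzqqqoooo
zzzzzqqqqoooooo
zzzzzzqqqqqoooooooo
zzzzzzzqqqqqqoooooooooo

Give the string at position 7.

zzzzzzzzzqqqqqqqqoooooooooooooo

Each string has the form z^{n+2} q^{n+1} o^{2n} (n = 1, 2, …).
Setting n = 7 gives 9, 8, 14 characters in each block.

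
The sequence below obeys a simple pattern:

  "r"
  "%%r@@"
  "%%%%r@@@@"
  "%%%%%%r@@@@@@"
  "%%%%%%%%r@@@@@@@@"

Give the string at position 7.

%%%%%%%%%%%%r@@@@@@@@@@@@

s(k+1) = %%·s(k)·@@, so each term gains %% as a prefix and @@ as a suffix.
From %%%%%%%%r@@@@@@@@, 2 further steps: %%%%%%%%r@@@@@@@@ → %%%%%%%%%%r@@@@@@@@@@ → (answer).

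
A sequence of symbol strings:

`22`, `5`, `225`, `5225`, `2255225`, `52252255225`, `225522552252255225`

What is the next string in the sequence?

52252255225225522552252255225

This is a Fibonacci-style word recurrence s(k) = s(k−2)·s(k−1): e.g. 22·5 = 225.
So term 8 is 52252255225·225522552252255225.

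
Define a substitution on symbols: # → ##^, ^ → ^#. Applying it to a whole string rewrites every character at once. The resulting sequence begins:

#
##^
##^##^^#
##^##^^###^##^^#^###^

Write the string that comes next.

φ(##^##^^###^##^^#^###^) expands symbol-by-symbol to ##^ ##^ ^# ##^ ##^ ^# ^# ##^ ##^ ##^ ^# ##^ ##^ ^# ^# ##^ ^# ##^ ##^ ##^ ^#; joining the 21 pieces gives the next term.

##^##^^###^##^^#^###^##^##^^###^##^^#^###^^###^##^##^^#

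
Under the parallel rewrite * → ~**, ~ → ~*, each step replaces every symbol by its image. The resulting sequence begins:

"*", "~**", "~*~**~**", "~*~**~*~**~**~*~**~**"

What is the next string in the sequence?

~*~**~*~**~**~*~**~*~**~**~*~**~**~*~**~*~**~**~*~**~**

Applying the rule to each of the 21 symbols of ~*~**~*~**~**~*~**~** gives the pieces ~* ~** ~* ~** ~** ~* ~** ~* ~** ~** ~* ~** ~** ~* ~** ~* ~** ~** ~* ~** ~**, which concatenate to the answer.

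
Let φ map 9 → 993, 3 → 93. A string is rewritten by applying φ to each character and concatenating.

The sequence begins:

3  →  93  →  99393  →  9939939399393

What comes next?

Replace each of the 13 characters of 9939939399393 in place — 993 993 93 993 993 93 993 93 993 993 93 993 93 — and concatenate.

9939939399399393993939939939399393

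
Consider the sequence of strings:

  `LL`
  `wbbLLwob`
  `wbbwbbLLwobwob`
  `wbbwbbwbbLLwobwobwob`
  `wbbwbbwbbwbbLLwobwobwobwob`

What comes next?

wbbwbbwbbwbbwbbLLwobwobwobwobwob

Every step adds wbb to the front and wob to the end of the previous string.
One more step from wbbwbbwbbwbbLLwobwobwobwob gives the answer.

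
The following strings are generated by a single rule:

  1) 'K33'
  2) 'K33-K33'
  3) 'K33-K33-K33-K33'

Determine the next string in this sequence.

K33-K33-K33-K33-K33-K33-K33-K33

Every step duplicates the string with '-' between the halves.
So the next term is two copies of K33-K33-K33-K33 with '-' between the halves.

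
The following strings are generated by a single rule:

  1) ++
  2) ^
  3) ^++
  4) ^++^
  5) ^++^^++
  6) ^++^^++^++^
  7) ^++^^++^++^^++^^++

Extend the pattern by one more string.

This is a Fibonacci-style word recurrence s(k) = s(k−1)·s(k−2): e.g. ^·++ = ^++.
Continuing: ^++^^++^++^^++^^++ · ^++^^++^++^ gives term 8.

^++^^++^++^^++^^++^++^^++^++^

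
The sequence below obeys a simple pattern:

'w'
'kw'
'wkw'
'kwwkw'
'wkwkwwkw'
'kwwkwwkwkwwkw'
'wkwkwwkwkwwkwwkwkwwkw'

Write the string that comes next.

kwwkwwkwkwwkwwkwkwwkwkwwkwwkwkwwkw

From term 3 onward, concatenate the second-to-last term with the last: w·kw = wkw, kw·wkw = kwwkw, …
So term 8 is kwwkwwkwkwwkw·wkwkwwkwkwwkwwkwkwwkw.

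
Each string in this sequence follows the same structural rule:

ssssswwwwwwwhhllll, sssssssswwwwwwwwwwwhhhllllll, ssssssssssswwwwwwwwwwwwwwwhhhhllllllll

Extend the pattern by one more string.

sssssssssssssswwwwwwwwwwwwwwwwwwwhhhhhllllllllll

Each string has the form s^{3n-1} w^{4n-1} h^{n} l^{2n}, where the shown terms are n = 2, 3, 4.
For the next term, n = 5, so the run lengths are 14, 19, 5, 10.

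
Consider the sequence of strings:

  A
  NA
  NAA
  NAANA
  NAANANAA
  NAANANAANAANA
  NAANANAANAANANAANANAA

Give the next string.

This is a Fibonacci-style word recurrence s(k) = s(k−1)·s(k−2): e.g. NA·A = NAA.
Continuing: NAANANAANAANANAANANAA · NAANANAANAANA gives term 8.

NAANANAANAANANAANANAANAANANAANAANA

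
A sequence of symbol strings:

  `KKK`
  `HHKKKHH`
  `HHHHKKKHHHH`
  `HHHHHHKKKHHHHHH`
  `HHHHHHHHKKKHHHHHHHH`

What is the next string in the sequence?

HHHHHHHHHHKKKHHHHHHHHHH

Every step adds HH to the front and HH to the end of the previous string.
One more step from HHHHHHHHKKKHHHHHHHH gives the answer.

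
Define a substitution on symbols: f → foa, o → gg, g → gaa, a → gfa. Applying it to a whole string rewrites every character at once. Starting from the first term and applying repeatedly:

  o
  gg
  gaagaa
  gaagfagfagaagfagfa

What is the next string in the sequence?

Applying the rule to each of the 18 symbols of gaagfagfagaagfagfa gives the pieces gaa gfa gfa gaa foa gfa gaa foa gfa gaa gfa gfa gaa foa gfa gaa foa gfa, which concatenate to the answer.

gaagfagfagaafoagfagaafoagfagaagfagfagaafoagfagaafoagfa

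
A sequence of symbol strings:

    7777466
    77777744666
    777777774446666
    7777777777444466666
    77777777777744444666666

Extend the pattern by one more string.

Each string has the form 7^{2n} 4^{n-1} 6^{n}, where the shown terms are n = 2, 3, 4, 5, 6.
For the next term, n = 7, so the run lengths are 14, 6, 7.

777777777777774444446666666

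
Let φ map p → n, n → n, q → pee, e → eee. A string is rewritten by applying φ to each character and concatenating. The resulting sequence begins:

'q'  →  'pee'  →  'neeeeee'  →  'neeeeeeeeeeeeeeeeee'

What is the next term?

Rewriting the 19 symbols of neeeeeeeeeeeeeeeeee one by one yields n eee eee eee eee eee eee eee eee eee eee eee eee eee eee eee eee eee eee; concatenated:

neeeeeeeeeeeeeeeeeeeeeeeeeeeeeeeeeeeeeeeeeeeeeeeeeeeeee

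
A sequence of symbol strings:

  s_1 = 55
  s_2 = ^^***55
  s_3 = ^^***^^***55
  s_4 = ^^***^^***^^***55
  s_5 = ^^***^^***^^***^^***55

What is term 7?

The strings grow by a fixed prefix ^^*** each time.
From ^^***^^***^^***^^***55, 2 further steps: ^^***^^***^^***^^***55 → ^^***^^***^^***^^***^^***55 → (answer).

^^***^^***^^***^^***^^***^^***55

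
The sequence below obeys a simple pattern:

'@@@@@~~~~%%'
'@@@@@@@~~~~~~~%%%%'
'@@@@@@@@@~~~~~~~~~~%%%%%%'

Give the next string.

Each string has the form @^{2n+3} ~^{3n+1} %^{2n} (n = 1, 2, …).
At n = 4 the blocks have lengths 11, 13, 8.

@@@@@@@@@@@~~~~~~~~~~~~~%%%%%%%%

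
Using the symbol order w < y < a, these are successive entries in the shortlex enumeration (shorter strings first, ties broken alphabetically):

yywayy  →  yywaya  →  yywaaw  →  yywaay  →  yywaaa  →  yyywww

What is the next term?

yyywwy

The successor of yyywww increments the rightmost position that isn't already a and resets every position after it to w.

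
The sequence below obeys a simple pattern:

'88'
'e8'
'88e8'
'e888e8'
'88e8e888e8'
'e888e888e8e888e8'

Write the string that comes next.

88e8e888e8e888e888e8e888e8

From term 3 onward, concatenate the second-to-last term with the last: 88·e8 = 88e8, e8·88e8 = e888e8, …
The next term joins 88e8e888e8 and e888e888e8e888e8.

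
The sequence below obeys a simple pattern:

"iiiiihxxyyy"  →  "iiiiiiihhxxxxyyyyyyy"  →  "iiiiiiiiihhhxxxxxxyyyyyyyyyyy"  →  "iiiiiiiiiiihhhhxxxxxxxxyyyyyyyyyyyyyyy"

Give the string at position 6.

iiiiiiiiiiiiiiihhhhhhxxxxxxxxxxxxyyyyyyyyyyyyyyyyyyyyyyy

Term n consists of 2n+3 i's, followed by n h's, followed by 2n x's, followed by 4n-1 y's (n = 1, 2, …).
Setting n = 6 gives 15, 6, 12, 23 characters in each block.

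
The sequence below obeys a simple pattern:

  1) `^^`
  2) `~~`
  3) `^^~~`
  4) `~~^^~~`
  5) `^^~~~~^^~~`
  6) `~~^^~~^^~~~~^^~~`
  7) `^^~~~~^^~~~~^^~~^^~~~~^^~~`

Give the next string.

~~^^~~^^~~~~^^~~^^~~~~^^~~~~^^~~^^~~~~^^~~

From term 3 onward, concatenate the second-to-last term with the last: ^^·~~ = ^^~~, ~~·^^~~ = ~~^^~~, …
Continuing: ~~^^~~^^~~~~^^~~ · ^^~~~~^^~~~~^^~~^^~~~~^^~~ gives term 8.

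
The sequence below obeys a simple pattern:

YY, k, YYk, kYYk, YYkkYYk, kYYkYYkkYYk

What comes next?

Each term (from the third on) is the two preceding terms concatenated in order: term 3 = YY·k = YYk.
The next term joins YYkkYYk and kYYkYYkkYYk.

YYkkYYkkYYkYYkkYYk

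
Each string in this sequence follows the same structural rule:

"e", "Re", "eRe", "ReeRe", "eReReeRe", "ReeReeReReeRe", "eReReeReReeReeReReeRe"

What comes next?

From term 3 onward, concatenate the second-to-last term with the last: e·Re = eRe, Re·eRe = ReeRe, …
Continuing: ReeReeReReeRe · eReReeReReeReeReReeRe gives term 8.

ReeReeReReeReeReReeReReeReeReReeRe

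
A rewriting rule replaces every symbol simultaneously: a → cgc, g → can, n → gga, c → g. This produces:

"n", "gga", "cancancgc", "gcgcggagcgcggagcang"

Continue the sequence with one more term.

Applying the rule to each of the 19 symbols of gcgcggagcgcggagcang gives the pieces can g can g can can cgc can g can g can can cgc can g cgc gga can, which concatenate to the answer.

cangcangcancancgccangcangcancancgccangcgcggacan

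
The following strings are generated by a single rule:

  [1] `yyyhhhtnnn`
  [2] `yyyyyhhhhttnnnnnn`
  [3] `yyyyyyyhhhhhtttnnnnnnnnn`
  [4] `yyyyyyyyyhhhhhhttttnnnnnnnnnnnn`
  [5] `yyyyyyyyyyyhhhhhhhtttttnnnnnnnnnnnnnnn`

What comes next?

The n-th term is 2n+1 y's then n+2 h's then n t's then 3n n's (n = 1, 2, …).
Setting n = 6 gives 13, 8, 6, 18 characters in each block.

yyyyyyyyyyyyyhhhhhhhhttttttnnnnnnnnnnnnnnnnnn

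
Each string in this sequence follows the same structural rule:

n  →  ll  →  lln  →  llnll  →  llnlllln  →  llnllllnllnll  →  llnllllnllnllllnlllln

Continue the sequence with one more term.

Each term (from the third on) is the previous term followed by the one before it: term 3 = ll·n = lln.
Continuing: llnllllnllnllllnlllln · llnllllnllnll gives term 8.

llnllllnllnllllnllllnllnllllnllnll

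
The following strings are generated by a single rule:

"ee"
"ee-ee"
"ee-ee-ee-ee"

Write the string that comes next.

ee-ee-ee-ee-ee-ee-ee-ee

Each string is two copies of the previous one joined by '-'.
So the next term is two copies of ee-ee-ee-ee with '-' between the halves.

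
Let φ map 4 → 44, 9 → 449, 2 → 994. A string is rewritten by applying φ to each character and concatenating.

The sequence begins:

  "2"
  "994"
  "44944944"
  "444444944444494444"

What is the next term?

Rewriting the 18 symbols of 444444944444494444 one by one yields 44 44 44 44 44 44 449 44 44 44 44 44 44 449 44 44 44 44; concatenated:

44444444444444944444444444444944444444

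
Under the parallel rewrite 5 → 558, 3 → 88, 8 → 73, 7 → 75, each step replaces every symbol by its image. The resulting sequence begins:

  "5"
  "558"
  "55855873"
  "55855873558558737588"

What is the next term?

Rewriting the 20 symbols of 55855873558558737588 one by one yields 558 558 73 558 558 73 75 88 558 558 73 558 558 73 75 88 75 558 73 73; concatenated:

5585587355855873758855855873558558737588755587373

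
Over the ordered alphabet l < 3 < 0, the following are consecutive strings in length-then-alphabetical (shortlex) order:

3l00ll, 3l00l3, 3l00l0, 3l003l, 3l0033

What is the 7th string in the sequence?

3l000l

Stepping forward 2 times from 3l0033: 3l0033 → 3l0030, then the target.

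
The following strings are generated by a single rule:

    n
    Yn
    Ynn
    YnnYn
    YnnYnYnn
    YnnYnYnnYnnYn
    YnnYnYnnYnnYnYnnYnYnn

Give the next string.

This is a Fibonacci-style word recurrence s(k) = s(k−1)·s(k−2): e.g. Yn·n = Ynn.
Continuing: YnnYnYnnYnnYnYnnYnYnn · YnnYnYnnYnnYn gives term 8.

YnnYnYnnYnnYnYnnYnYnnYnnYnYnnYnnYn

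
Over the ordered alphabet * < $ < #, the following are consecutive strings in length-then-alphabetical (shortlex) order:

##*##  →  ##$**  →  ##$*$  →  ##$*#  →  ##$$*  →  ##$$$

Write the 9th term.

##$#$

Stepping forward 3 times from ##$$$: ##$$$ → ##$$# → ##$#*, then the target.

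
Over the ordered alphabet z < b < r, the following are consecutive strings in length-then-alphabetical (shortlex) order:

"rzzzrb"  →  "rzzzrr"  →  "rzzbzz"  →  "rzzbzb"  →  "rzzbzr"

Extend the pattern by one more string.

rzzbbz

Treat rzzbzr as a base-3 numeral over the given alphabet and add one, carrying through any trailing r's.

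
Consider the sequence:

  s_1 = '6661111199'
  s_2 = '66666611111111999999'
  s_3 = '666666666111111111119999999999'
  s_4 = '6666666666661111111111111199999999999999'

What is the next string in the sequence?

The n-th term is 3n 6's then 3n+2 1's then 4n-2 9's (n = 1, 2, …).
Setting n = 5 gives 15, 17, 18 characters in each block.

66666666666666611111111111111111999999999999999999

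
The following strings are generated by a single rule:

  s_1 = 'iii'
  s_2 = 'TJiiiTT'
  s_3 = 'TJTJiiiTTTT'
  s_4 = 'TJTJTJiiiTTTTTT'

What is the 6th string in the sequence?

Every step adds TJ to the front and TT to the end of the previous string.
From TJTJTJiiiTTTTTT, 2 further steps: TJTJTJiiiTTTTTT → TJTJTJTJiiiTTTTTTTT → (answer).

TJTJTJTJTJiiiTTTTTTTTTT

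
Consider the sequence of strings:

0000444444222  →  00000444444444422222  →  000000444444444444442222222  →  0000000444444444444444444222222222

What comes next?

00000000444444444444444444444422222222222

The n-th term is n+3 0's then 4n+2 4's then 2n+1 2's (n = 1, 2, …).
Setting n = 5 gives 8, 22, 11 characters in each block.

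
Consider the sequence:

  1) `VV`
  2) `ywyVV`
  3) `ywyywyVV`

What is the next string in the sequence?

ywyywyywyVV

The strings grow by a fixed prefix ywy each time.
So the next term is ywy·ywyywyVV.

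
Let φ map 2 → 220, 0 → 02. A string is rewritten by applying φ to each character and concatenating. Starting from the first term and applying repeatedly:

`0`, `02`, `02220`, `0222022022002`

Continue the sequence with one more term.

0222022022002220220022202200202220

Applying the rule to each of the 13 symbols of 0222022022002 gives the pieces 02 220 220 220 02 220 220 02 220 220 02 02 220, which concatenate to the answer.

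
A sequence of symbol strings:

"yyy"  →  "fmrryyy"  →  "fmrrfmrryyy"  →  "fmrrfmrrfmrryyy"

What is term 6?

fmrrfmrrfmrrfmrrfmrryyy

The strings grow by a fixed prefix fmrr each time.
From fmrrfmrrfmrryyy, 2 further steps: fmrrfmrrfmrryyy → fmrrfmrrfmrrfmrryyy → (answer).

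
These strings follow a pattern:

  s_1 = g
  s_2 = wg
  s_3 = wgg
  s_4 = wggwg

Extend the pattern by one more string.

From term 3 onward, concatenate the last term with the second-to-last: wg·g = wgg, wgg·wg = wggwg, …
The next term joins wggwg and wgg.

wggwgwgg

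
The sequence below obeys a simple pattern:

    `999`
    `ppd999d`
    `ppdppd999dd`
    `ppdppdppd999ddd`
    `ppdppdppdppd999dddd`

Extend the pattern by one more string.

Every step adds ppd to the front and d to the end of the previous string.
Applying this once more to ppdppdppdppd999dddd:

ppdppdppdppdppd999ddddd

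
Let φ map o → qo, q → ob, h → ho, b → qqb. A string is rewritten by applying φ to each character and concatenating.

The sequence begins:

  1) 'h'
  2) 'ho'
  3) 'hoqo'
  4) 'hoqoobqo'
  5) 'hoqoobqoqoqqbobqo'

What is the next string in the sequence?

Rewriting the 17 symbols of hoqoobqoqoqqbobqo one by one yields ho qo ob qo qo qqb ob qo ob qo ob ob qqb qo qqb ob qo; concatenated:

hoqoobqoqoqqbobqoobqoobobqqbqoqqbobqo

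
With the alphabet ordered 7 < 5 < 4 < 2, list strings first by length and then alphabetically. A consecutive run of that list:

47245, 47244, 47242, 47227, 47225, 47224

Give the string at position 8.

45777

Continuing the enumeration 2 steps past 47224: 47224 → 47222 → (answer).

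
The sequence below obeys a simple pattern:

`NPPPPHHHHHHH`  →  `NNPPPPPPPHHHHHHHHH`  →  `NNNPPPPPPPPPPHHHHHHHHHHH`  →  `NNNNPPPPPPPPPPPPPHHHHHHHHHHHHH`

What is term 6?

NNNNNNPPPPPPPPPPPPPPPPPPPHHHHHHHHHHHHHHHHH

The n-th term is n-1 N's then 3n-2 P's then 2n+3 H's, where the shown terms are n = 2, 3, 4, 5.
For term 6, n = 7, so the run lengths are 6, 19, 17.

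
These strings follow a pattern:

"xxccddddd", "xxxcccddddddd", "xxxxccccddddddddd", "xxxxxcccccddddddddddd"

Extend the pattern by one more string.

Term n consists of n x's, followed by n c's, followed by 2n+1 d's, where the shown terms are n = 2, 3, 4, 5.
Setting n = 6 gives 6, 6, 13 characters in each block.

xxxxxxccccccddddddddddddd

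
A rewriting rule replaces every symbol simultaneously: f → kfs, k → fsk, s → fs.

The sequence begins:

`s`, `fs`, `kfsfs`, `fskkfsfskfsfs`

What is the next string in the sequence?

kfsfsfskfskkfsfskfsfsfskkfsfskfsfs

φ(fskkfsfskfsfs) expands symbol-by-symbol to kfs fs fsk fsk kfs fs kfs fs fsk kfs fs kfs fs; joining the 13 pieces gives the next term.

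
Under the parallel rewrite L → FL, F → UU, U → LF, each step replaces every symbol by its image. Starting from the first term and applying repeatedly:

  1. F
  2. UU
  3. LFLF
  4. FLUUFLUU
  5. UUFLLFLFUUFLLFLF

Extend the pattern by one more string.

Rewriting the 16 symbols of UUFLLFLFUUFLLFLF one by one yields LF LF UU FL FL UU FL UU LF LF UU FL FL UU FL UU; concatenated:

LFLFUUFLFLUUFLUULFLFUUFLFLUUFLUU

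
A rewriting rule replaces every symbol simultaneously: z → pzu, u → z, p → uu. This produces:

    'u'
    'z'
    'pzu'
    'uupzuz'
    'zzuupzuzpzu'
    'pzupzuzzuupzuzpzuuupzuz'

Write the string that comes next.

uupzuzuupzuzpzupzuzzuupzuzpzuuupzuzzzuupzuzpzu

Applying the rule to each of the 23 symbols of pzupzuzzuupzuzpzuuupzuz gives the pieces uu pzu z uu pzu z pzu pzu z z uu pzu z pzu uu pzu z z z uu pzu z pzu, which concatenate to the answer.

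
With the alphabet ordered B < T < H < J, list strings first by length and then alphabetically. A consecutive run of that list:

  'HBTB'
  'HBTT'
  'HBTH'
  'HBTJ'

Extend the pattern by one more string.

HBHB

Treat HBTJ as a base-4 numeral over the given alphabet and add one, carrying through any trailing J's.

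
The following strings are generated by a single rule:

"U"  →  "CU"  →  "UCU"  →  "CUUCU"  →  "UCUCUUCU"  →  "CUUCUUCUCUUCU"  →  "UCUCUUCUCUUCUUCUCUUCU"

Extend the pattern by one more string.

From term 3 onward, concatenate the second-to-last term with the last: U·CU = UCU, CU·UCU = CUUCU, …
Continuing: CUUCUUCUCUUCU · UCUCUUCUCUUCUUCUCUUCU gives term 8.

CUUCUUCUCUUCUUCUCUUCUCUUCUUCUCUUCU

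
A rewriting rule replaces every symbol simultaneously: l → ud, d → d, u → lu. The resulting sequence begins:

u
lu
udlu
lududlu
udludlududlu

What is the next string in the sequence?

lududlududludlududlu

Expanding udludlududlu: u→lu, d→d, l→ud, u→lu, d→d, l→ud, u→lu, d→d, u→lu, d→d, l→ud, u→lu. Concatenated: lu d ud lu d ud lu d lu d ud lu.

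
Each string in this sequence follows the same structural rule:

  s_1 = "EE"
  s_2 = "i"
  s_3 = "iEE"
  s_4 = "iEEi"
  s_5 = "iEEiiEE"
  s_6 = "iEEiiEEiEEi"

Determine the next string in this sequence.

iEEiiEEiEEiiEEiiEE

This is a Fibonacci-style word recurrence s(k) = s(k−1)·s(k−2): e.g. i·EE = iEE.
The next term joins iEEiiEEiEEi and iEEiiEE.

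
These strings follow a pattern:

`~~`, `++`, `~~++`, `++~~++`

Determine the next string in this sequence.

From term 3 onward, concatenate the second-to-last term with the last: ~~·++ = ~~++, ++·~~++ = ++~~++, …
So term 5 is ~~++·++~~++.

~~++++~~++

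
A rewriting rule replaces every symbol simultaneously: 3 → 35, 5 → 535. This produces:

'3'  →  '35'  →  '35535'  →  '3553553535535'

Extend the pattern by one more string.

3553553535535535355353553553535535

Applying the rule to each of the 13 symbols of 3553553535535 gives the pieces 35 535 535 35 535 535 35 535 35 535 535 35 535, which concatenate to the answer.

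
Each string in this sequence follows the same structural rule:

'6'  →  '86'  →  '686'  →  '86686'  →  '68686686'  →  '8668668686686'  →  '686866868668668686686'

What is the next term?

This is a Fibonacci-style word recurrence s(k) = s(k−2)·s(k−1): e.g. 6·86 = 686.
The next term joins 8668668686686 and 686866868668668686686.

8668668686686686866868668668686686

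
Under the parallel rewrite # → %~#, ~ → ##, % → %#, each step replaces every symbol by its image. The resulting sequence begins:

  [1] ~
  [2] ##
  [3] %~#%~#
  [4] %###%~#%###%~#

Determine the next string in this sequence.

Applying the rule to each of the 14 symbols of %###%~#%###%~# gives the pieces %# %~# %~# %~# %# ## %~# %# %~# %~# %~# %# ## %~#, which concatenate to the answer.

%#%~#%~#%~#%###%~#%#%~#%~#%~#%###%~#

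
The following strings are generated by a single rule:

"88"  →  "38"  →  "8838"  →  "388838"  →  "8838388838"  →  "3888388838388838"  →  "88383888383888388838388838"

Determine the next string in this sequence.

388838883838883888383888383888388838388838

This is a Fibonacci-style word recurrence s(k) = s(k−2)·s(k−1): e.g. 88·38 = 8838.
So term 8 is 3888388838388838·88383888383888388838388838.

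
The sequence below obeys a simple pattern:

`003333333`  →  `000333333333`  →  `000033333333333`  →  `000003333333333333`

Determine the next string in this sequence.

The n-th term is n-1 0's then 2n+1 3's, where the shown terms are n = 3, 4, 5, 6.
At n = 7 the blocks have lengths 6, 15.

000000333333333333333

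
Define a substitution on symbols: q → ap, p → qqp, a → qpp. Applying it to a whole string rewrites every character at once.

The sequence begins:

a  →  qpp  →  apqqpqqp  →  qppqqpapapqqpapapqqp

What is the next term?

Replace each of the 20 characters of qppqqpapapqqpapapqqp in place — ap qqp qqp ap ap qqp qpp qqp qpp qqp ap ap qqp qpp qqp qpp qqp ap ap qqp — and concatenate.

apqqpqqpapapqqpqppqqpqppqqpapapqqpqppqqpqppqqpapapqqp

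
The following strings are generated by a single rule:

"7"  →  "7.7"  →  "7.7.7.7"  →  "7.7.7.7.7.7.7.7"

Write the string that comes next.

7.7.7.7.7.7.7.7.7.7.7.7.7.7.7.7

Each string is two copies of the previous one joined by '.'.
So the next term is two copies of 7.7.7.7.7.7.7.7 with '.' between the halves.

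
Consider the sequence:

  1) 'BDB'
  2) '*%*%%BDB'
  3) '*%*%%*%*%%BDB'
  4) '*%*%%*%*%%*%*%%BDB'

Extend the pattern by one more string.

Every step adds *%*%% at the front: s(k+1) = *%*%%·s(k).
One more step from *%*%%*%*%%*%*%%BDB gives the answer.

*%*%%*%*%%*%*%%*%*%%BDB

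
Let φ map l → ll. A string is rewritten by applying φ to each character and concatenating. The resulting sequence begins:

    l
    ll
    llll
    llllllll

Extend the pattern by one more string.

Rewriting each symbol of llllllll: l→ll, l→ll, l→ll, l→ll, l→ll, l→ll, l→ll, l→ll, which concatenates to ll ll ll ll ll ll ll ll.

llllllllllllllll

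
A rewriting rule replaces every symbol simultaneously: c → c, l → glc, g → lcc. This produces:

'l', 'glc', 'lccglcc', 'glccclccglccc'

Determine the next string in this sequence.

lccglccccglccclccglcccc

Replace each of the 13 characters of glccclccglccc in place — lcc glc c c c glc c c lcc glc c c c — and concatenate.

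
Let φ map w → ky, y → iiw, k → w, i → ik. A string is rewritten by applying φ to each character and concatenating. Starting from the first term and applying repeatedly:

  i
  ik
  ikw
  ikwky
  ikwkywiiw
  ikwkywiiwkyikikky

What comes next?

φ(ikwkywiiwkyikikky) expands symbol-by-symbol to ik w ky w iiw ky ik ik ky w iiw ik w ik w w iiw; joining the 17 pieces gives the next term.

ikwkywiiwkyikikkywiiwikwikwwiiw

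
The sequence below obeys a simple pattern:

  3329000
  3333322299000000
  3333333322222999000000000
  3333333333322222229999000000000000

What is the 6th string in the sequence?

3333333333333333322222222222999999000000000000000000

Term n consists of 3n-1 3's, followed by 2n-1 2's, followed by n 9's, followed by 3n 0's (n = 1, 2, …).
Setting n = 6 gives 17, 11, 6, 18 characters in each block.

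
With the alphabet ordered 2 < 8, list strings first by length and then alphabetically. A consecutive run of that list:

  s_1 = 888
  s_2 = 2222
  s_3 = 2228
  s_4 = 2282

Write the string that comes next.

The successor of 2282 increments the rightmost position that isn't already 8 and resets every position after it to 2.

2288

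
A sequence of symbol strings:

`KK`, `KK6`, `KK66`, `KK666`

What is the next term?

Each term is the previous one with 6 appended.
Applying this once more to KK666:

KK6666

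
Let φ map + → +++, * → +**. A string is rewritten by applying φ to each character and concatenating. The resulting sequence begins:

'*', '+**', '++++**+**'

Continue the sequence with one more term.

+++++++++++++**+**++++**+**

Rewriting each symbol of ++++**+**: +→+++, +→+++, +→+++, +→+++, *→+**, *→+**, +→+++, *→+**, *→+**, which concatenates to +++ +++ +++ +++ +** +** +++ +** +**.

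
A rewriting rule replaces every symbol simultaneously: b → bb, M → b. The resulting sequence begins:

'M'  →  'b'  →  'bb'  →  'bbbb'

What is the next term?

bbbbbbbb

Expanding bbbb: b→bb, b→bb, b→bb, b→bb. Concatenated: bb bb bb bb.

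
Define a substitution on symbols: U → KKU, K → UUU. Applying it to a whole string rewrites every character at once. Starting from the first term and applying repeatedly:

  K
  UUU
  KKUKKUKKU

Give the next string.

Apply φ to KKUKKUKKU symbol by symbol: K→UUU, K→UUU, U→KKU, K→UUU, K→UUU, U→KKU, K→UUU, K→UUU, U→KKU; joined: UUU UUU KKU UUU UUU KKU UUU UUU KKU.

UUUUUUKKUUUUUUUKKUUUUUUUKKU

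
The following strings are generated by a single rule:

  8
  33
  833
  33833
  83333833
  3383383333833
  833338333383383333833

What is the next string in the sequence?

This is a Fibonacci-style word recurrence s(k) = s(k−2)·s(k−1): e.g. 8·33 = 833.
The next term joins 3383383333833 and 833338333383383333833.

3383383333833833338333383383333833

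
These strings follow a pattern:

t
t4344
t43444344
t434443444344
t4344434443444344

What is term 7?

t434443444344434443444344

Each term is the previous one with 4344 appended.
From t4344434443444344, 2 further steps: t4344434443444344 → t43444344434443444344 → (answer).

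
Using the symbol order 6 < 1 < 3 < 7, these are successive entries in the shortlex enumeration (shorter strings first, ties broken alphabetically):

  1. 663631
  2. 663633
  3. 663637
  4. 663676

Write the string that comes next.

663671

Find the rightmost character of 663676 below 7, bump it to the next letter, and reset everything to its right to 6.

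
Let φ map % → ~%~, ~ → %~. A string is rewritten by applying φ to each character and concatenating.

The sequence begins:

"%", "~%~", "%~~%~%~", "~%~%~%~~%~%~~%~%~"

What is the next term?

Replace each of the 17 characters of ~%~%~%~~%~%~~%~%~ in place — %~ ~%~ %~ ~%~ %~ ~%~ %~ %~ ~%~ %~ ~%~ %~ %~ ~%~ %~ ~%~ %~ — and concatenate.

%~~%~%~~%~%~~%~%~%~~%~%~~%~%~%~~%~%~~%~%~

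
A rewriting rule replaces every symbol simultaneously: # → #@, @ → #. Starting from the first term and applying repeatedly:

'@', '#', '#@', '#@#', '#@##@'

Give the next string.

Expanding #@##@: #→#@, @→#, #→#@, #→#@, @→#. Concatenated: #@ # #@ #@ #.

#@##@#@#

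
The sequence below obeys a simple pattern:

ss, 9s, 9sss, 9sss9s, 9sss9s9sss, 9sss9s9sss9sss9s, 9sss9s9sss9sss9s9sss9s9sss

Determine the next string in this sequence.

Each term (from the third on) is the previous term followed by the one before it: term 3 = 9s·ss = 9sss.
Continuing: 9sss9s9sss9sss9s9sss9s9sss · 9sss9s9sss9sss9s gives term 8.

9sss9s9sss9sss9s9sss9s9sss9sss9s9sss9sss9s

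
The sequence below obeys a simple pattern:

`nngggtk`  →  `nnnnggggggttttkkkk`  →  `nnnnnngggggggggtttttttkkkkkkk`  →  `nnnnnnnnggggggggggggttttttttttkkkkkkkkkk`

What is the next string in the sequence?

The n-th term is 2n n's then 3n g's then 3n-2 t's then 3n-2 k's (n = 1, 2, …).
At n = 5 the blocks have lengths 10, 15, 13, 13.

nnnnnnnnnngggggggggggggggtttttttttttttkkkkkkkkkkkkk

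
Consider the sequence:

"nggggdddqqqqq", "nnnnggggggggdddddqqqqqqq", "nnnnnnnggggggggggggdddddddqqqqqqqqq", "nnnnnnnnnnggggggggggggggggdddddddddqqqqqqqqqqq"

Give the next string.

nnnnnnnnnnnnnggggggggggggggggggggdddddddddddqqqqqqqqqqqqq

Each string has the form n^{3n-2} g^{4n} d^{2n+1} q^{2n+3} (n = 1, 2, …).
At n = 5 the blocks have lengths 13, 20, 11, 13.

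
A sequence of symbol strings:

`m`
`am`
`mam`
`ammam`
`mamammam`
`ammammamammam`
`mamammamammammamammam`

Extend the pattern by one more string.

From term 3 onward, concatenate the second-to-last term with the last: m·am = mam, am·mam = ammam, …
So term 8 is ammammamammam·mamammamammammamammam.

ammammamammammamammamammammamammam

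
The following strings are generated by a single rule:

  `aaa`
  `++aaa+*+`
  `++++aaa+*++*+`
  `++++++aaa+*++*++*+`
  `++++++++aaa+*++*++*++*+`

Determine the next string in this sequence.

s(k+1) = ++·s(k)·+*+, so each term gains ++ as a prefix and +*+ as a suffix.
So the next term is ++·++++++++aaa+*++*++*++*+·+*+.

++++++++++aaa+*++*++*++*++*+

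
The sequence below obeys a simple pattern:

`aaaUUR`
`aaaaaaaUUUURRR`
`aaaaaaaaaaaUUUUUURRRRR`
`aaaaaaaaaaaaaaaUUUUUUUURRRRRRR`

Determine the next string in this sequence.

aaaaaaaaaaaaaaaaaaaUUUUUUUUUURRRRRRRRR

The n-th term is 4n-1 a's then 2n U's then 2n-1 R's (n = 1, 2, …).
Setting n = 5 gives 19, 10, 9 characters in each block.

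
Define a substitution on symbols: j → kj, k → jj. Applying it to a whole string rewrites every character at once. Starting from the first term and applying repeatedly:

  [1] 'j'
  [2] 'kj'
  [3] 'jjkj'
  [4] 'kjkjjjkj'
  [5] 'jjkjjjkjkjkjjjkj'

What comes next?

kjkjjjkjkjkjjjkjjjkjjjkjkjkjjjkj

φ(jjkjjjkjkjkjjjkj) expands symbol-by-symbol to kj kj jj kj kj kj jj kj jj kj jj kj kj kj jj kj; joining the 16 pieces gives the next term.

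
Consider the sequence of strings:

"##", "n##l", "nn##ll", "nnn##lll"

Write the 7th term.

Every step adds n to the front and l to the end of the previous string.
From nnn##lll, 3 further steps: nnn##lll → nnnn##llll → nnnnn##lllll → (answer).

nnnnnn##llllll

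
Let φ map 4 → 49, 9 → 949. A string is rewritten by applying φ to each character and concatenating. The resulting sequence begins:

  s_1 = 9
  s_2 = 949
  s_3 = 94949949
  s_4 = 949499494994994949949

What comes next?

Replace each of the 21 characters of 949499494994994949949 in place — 949 49 949 49 949 949 49 949 49 949 949 49 949 949 49 949 49 949 949 49 949 — and concatenate.

9494994949949949499494994994949949949499494994994949949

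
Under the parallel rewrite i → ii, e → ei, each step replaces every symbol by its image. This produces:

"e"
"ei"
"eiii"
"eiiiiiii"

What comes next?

eiiiiiiiiiiiiiii

Apply φ to eiiiiiii symbol by symbol: e→ei, i→ii, i→ii, i→ii, i→ii, i→ii, i→ii, i→ii; joined: ei ii ii ii ii ii ii ii.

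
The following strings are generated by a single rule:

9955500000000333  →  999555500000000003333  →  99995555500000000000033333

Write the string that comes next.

The n-th term is n-1 9's then n 5's then 2n+2 0's then n 3's, where the shown terms are n = 3, 4, 5.
For the next term, n = 6, so the run lengths are 5, 6, 14, 6.

9999955555500000000000000333333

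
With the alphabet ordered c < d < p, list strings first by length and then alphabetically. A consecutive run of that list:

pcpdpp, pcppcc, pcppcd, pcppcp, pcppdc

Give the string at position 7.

pcppdp

Continuing the enumeration 2 steps past pcppdc: pcppdc → pcppdd → (answer).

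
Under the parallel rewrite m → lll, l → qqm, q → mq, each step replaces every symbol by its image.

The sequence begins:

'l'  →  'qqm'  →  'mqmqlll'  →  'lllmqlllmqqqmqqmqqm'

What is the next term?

qqmqqmqqmlllmqqqmqqmqqmlllmqmqmqlllmqmqlllmqmqlll

Applying the rule to each of the 19 symbols of lllmqlllmqqqmqqmqqm gives the pieces qqm qqm qqm lll mq qqm qqm qqm lll mq mq mq lll mq mq lll mq mq lll, which concatenate to the answer.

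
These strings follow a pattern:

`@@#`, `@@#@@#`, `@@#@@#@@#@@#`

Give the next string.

Every step duplicates the string.
One more doubling of @@#@@#@@#@@# gives the answer.

@@#@@#@@#@@#@@#@@#@@#@@#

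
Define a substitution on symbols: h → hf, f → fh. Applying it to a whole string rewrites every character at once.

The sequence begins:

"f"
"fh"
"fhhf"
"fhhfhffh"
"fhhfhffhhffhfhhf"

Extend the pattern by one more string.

Rewriting the 16 symbols of fhhfhffhhffhfhhf one by one yields fh hf hf fh hf fh fh hf hf fh fh hf fh hf hf fh; concatenated:

fhhfhffhhffhfhhfhffhfhhffhhfhffh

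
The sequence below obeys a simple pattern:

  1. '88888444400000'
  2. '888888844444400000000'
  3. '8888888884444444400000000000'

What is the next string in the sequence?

Each string has the form 8^{2n+3} 4^{2n+2} 0^{3n+2} (n = 1, 2, …).
Setting n = 4 gives 11, 10, 14 characters in each block.

88888888888444444444400000000000000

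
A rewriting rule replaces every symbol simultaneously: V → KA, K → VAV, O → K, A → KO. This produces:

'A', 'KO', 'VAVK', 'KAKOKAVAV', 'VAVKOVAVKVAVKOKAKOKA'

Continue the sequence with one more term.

φ(VAVKOVAVKVAVKOKAKOKA) expands symbol-by-symbol to KA KO KA VAV K KA KO KA VAV KA KO KA VAV K VAV KO VAV K VAV KO; joining the 20 pieces gives the next term.

KAKOKAVAVKKAKOKAVAVKAKOKAVAVKVAVKOVAVKVAVKO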